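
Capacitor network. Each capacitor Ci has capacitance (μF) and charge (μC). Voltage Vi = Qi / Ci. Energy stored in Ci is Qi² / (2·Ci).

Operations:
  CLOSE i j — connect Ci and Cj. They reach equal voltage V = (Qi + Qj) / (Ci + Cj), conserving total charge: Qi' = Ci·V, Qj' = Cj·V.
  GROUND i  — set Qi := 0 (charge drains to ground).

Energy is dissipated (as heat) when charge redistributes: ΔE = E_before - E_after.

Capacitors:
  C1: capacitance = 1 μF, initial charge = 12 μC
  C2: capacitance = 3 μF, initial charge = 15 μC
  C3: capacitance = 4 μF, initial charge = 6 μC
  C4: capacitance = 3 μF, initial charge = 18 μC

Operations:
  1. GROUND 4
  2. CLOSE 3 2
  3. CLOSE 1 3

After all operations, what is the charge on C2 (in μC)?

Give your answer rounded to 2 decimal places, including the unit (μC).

Initial: C1(1μF, Q=12μC, V=12.00V), C2(3μF, Q=15μC, V=5.00V), C3(4μF, Q=6μC, V=1.50V), C4(3μF, Q=18μC, V=6.00V)
Op 1: GROUND 4: Q4=0; energy lost=54.000
Op 2: CLOSE 3-2: Q_total=21.00, C_total=7.00, V=3.00; Q3=12.00, Q2=9.00; dissipated=10.500
Op 3: CLOSE 1-3: Q_total=24.00, C_total=5.00, V=4.80; Q1=4.80, Q3=19.20; dissipated=32.400
Final charges: Q1=4.80, Q2=9.00, Q3=19.20, Q4=0.00

Answer: 9.00 μC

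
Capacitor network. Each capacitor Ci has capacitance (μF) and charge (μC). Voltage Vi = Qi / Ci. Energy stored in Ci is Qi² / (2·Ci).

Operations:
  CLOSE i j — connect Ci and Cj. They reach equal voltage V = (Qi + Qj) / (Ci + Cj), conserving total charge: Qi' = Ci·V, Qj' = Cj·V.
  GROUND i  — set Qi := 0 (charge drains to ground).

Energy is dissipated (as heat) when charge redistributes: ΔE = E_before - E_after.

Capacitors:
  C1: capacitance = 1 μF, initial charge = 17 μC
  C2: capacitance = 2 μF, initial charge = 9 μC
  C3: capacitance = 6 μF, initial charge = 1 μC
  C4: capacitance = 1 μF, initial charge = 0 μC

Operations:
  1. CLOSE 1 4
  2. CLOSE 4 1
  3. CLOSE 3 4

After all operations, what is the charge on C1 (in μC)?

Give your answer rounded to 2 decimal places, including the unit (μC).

Answer: 8.50 μC

Derivation:
Initial: C1(1μF, Q=17μC, V=17.00V), C2(2μF, Q=9μC, V=4.50V), C3(6μF, Q=1μC, V=0.17V), C4(1μF, Q=0μC, V=0.00V)
Op 1: CLOSE 1-4: Q_total=17.00, C_total=2.00, V=8.50; Q1=8.50, Q4=8.50; dissipated=72.250
Op 2: CLOSE 4-1: Q_total=17.00, C_total=2.00, V=8.50; Q4=8.50, Q1=8.50; dissipated=0.000
Op 3: CLOSE 3-4: Q_total=9.50, C_total=7.00, V=1.36; Q3=8.14, Q4=1.36; dissipated=29.762
Final charges: Q1=8.50, Q2=9.00, Q3=8.14, Q4=1.36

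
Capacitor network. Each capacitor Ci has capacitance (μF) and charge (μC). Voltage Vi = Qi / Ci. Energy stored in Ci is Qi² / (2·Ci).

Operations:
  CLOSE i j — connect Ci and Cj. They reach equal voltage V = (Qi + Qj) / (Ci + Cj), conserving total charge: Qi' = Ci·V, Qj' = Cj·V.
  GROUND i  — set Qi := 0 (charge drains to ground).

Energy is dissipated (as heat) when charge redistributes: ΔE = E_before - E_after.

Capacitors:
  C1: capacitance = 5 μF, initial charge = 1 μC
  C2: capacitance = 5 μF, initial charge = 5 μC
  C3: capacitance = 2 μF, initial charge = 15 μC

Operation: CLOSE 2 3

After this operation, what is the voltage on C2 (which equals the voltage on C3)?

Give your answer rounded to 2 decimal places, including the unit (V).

Initial: C1(5μF, Q=1μC, V=0.20V), C2(5μF, Q=5μC, V=1.00V), C3(2μF, Q=15μC, V=7.50V)
Op 1: CLOSE 2-3: Q_total=20.00, C_total=7.00, V=2.86; Q2=14.29, Q3=5.71; dissipated=30.179

Answer: 2.86 V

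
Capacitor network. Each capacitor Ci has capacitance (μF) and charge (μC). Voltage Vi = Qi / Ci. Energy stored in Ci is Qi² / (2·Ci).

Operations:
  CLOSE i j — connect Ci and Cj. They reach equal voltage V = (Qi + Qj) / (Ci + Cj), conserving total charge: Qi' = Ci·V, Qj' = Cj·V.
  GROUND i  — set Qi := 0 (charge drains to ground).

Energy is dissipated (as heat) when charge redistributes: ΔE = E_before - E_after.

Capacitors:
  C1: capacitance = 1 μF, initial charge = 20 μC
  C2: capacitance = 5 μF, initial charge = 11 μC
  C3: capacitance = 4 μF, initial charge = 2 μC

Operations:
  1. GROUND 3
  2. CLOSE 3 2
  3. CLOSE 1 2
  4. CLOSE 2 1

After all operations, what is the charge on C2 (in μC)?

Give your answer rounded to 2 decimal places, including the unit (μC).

Initial: C1(1μF, Q=20μC, V=20.00V), C2(5μF, Q=11μC, V=2.20V), C3(4μF, Q=2μC, V=0.50V)
Op 1: GROUND 3: Q3=0; energy lost=0.500
Op 2: CLOSE 3-2: Q_total=11.00, C_total=9.00, V=1.22; Q3=4.89, Q2=6.11; dissipated=5.378
Op 3: CLOSE 1-2: Q_total=26.11, C_total=6.00, V=4.35; Q1=4.35, Q2=21.76; dissipated=146.919
Op 4: CLOSE 2-1: Q_total=26.11, C_total=6.00, V=4.35; Q2=21.76, Q1=4.35; dissipated=0.000
Final charges: Q1=4.35, Q2=21.76, Q3=4.89

Answer: 21.76 μC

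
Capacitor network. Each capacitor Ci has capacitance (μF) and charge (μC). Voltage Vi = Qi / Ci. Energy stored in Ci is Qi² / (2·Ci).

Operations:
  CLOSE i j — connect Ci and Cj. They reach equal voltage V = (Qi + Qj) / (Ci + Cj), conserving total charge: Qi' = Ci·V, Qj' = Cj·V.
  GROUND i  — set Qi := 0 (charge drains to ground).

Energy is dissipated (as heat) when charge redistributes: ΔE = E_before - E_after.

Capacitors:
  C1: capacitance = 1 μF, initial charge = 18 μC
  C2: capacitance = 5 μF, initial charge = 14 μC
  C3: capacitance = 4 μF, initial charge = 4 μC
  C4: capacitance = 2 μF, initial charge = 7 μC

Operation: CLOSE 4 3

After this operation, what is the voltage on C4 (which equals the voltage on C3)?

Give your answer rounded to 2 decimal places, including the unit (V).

Initial: C1(1μF, Q=18μC, V=18.00V), C2(5μF, Q=14μC, V=2.80V), C3(4μF, Q=4μC, V=1.00V), C4(2μF, Q=7μC, V=3.50V)
Op 1: CLOSE 4-3: Q_total=11.00, C_total=6.00, V=1.83; Q4=3.67, Q3=7.33; dissipated=4.167

Answer: 1.83 V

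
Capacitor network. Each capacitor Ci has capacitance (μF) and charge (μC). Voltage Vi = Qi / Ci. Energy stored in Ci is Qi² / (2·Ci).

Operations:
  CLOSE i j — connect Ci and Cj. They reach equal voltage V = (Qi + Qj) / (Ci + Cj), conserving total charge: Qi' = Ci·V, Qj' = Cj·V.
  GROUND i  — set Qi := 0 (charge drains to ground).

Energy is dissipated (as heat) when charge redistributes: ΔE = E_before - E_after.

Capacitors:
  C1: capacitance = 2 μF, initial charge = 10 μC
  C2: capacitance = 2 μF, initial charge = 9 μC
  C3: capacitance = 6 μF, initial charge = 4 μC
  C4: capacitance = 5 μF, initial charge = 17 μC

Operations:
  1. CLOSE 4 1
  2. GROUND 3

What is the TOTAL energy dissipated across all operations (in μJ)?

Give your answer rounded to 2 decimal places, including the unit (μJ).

Answer: 3.16 μJ

Derivation:
Initial: C1(2μF, Q=10μC, V=5.00V), C2(2μF, Q=9μC, V=4.50V), C3(6μF, Q=4μC, V=0.67V), C4(5μF, Q=17μC, V=3.40V)
Op 1: CLOSE 4-1: Q_total=27.00, C_total=7.00, V=3.86; Q4=19.29, Q1=7.71; dissipated=1.829
Op 2: GROUND 3: Q3=0; energy lost=1.333
Total dissipated: 3.162 μJ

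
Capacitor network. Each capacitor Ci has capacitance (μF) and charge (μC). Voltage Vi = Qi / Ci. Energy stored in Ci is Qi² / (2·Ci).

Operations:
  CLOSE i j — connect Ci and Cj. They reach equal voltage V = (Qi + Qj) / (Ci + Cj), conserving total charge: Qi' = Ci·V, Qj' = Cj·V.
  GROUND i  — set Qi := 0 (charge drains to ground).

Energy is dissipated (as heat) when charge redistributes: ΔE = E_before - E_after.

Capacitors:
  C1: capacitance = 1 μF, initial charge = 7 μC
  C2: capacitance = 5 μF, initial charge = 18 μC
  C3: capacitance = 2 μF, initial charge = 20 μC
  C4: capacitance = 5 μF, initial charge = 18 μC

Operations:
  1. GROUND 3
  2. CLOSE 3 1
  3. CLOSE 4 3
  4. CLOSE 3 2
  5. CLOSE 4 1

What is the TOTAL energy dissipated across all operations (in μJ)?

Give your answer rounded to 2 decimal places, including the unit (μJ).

Answer: 117.91 μJ

Derivation:
Initial: C1(1μF, Q=7μC, V=7.00V), C2(5μF, Q=18μC, V=3.60V), C3(2μF, Q=20μC, V=10.00V), C4(5μF, Q=18μC, V=3.60V)
Op 1: GROUND 3: Q3=0; energy lost=100.000
Op 2: CLOSE 3-1: Q_total=7.00, C_total=3.00, V=2.33; Q3=4.67, Q1=2.33; dissipated=16.333
Op 3: CLOSE 4-3: Q_total=22.67, C_total=7.00, V=3.24; Q4=16.19, Q3=6.48; dissipated=1.146
Op 4: CLOSE 3-2: Q_total=24.48, C_total=7.00, V=3.50; Q3=6.99, Q2=17.48; dissipated=0.094
Op 5: CLOSE 4-1: Q_total=18.52, C_total=6.00, V=3.09; Q4=15.44, Q1=3.09; dissipated=0.341
Total dissipated: 117.914 μJ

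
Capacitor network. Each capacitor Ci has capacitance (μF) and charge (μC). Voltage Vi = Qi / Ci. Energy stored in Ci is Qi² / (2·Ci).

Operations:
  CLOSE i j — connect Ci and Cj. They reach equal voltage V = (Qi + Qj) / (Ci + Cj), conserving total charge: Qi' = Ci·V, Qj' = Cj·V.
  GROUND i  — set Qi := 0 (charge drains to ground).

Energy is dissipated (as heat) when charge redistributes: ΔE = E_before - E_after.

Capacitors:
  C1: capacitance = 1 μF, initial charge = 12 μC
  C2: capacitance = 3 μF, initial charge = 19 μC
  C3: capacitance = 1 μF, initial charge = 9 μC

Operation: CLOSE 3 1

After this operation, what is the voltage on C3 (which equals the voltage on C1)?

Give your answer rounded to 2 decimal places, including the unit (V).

Initial: C1(1μF, Q=12μC, V=12.00V), C2(3μF, Q=19μC, V=6.33V), C3(1μF, Q=9μC, V=9.00V)
Op 1: CLOSE 3-1: Q_total=21.00, C_total=2.00, V=10.50; Q3=10.50, Q1=10.50; dissipated=2.250

Answer: 10.50 V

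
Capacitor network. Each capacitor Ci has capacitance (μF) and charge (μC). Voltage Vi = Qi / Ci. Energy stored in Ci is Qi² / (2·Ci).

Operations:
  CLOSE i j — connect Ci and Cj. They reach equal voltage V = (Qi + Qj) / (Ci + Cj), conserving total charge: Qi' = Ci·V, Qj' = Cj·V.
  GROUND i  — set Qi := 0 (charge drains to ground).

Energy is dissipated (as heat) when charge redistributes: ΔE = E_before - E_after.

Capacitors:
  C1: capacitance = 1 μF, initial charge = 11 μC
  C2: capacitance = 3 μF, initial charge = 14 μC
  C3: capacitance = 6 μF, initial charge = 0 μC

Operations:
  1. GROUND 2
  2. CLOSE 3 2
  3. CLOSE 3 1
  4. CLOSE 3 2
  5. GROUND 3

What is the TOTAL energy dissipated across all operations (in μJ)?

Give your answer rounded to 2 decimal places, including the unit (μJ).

Answer: 90.29 μJ

Derivation:
Initial: C1(1μF, Q=11μC, V=11.00V), C2(3μF, Q=14μC, V=4.67V), C3(6μF, Q=0μC, V=0.00V)
Op 1: GROUND 2: Q2=0; energy lost=32.667
Op 2: CLOSE 3-2: Q_total=0.00, C_total=9.00, V=0.00; Q3=0.00, Q2=0.00; dissipated=0.000
Op 3: CLOSE 3-1: Q_total=11.00, C_total=7.00, V=1.57; Q3=9.43, Q1=1.57; dissipated=51.857
Op 4: CLOSE 3-2: Q_total=9.43, C_total=9.00, V=1.05; Q3=6.29, Q2=3.14; dissipated=2.469
Op 5: GROUND 3: Q3=0; energy lost=3.293
Total dissipated: 90.286 μJ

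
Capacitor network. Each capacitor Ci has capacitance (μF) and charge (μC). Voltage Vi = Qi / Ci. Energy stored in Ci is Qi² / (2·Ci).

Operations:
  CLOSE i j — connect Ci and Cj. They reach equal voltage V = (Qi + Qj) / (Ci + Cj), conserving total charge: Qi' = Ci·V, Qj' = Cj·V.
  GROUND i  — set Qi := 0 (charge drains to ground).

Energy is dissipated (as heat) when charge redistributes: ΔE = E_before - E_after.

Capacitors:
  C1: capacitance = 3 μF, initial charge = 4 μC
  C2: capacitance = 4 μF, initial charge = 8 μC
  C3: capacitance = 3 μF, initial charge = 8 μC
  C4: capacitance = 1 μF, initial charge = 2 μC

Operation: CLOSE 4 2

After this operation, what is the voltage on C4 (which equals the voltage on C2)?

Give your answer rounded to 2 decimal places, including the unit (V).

Answer: 2.00 V

Derivation:
Initial: C1(3μF, Q=4μC, V=1.33V), C2(4μF, Q=8μC, V=2.00V), C3(3μF, Q=8μC, V=2.67V), C4(1μF, Q=2μC, V=2.00V)
Op 1: CLOSE 4-2: Q_total=10.00, C_total=5.00, V=2.00; Q4=2.00, Q2=8.00; dissipated=0.000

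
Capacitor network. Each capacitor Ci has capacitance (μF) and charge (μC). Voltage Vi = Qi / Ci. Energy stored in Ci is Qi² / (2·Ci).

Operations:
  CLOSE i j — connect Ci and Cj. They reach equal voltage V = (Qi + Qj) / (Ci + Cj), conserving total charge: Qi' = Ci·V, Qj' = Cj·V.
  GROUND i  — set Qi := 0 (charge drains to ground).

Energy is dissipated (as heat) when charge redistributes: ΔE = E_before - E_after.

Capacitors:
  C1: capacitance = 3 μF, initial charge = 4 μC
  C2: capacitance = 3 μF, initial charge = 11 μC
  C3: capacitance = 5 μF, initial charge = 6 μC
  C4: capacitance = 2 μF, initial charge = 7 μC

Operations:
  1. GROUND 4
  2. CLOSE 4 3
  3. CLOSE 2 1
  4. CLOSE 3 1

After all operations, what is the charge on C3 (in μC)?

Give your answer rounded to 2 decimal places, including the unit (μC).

Answer: 7.37 μC

Derivation:
Initial: C1(3μF, Q=4μC, V=1.33V), C2(3μF, Q=11μC, V=3.67V), C3(5μF, Q=6μC, V=1.20V), C4(2μF, Q=7μC, V=3.50V)
Op 1: GROUND 4: Q4=0; energy lost=12.250
Op 2: CLOSE 4-3: Q_total=6.00, C_total=7.00, V=0.86; Q4=1.71, Q3=4.29; dissipated=1.029
Op 3: CLOSE 2-1: Q_total=15.00, C_total=6.00, V=2.50; Q2=7.50, Q1=7.50; dissipated=4.083
Op 4: CLOSE 3-1: Q_total=11.79, C_total=8.00, V=1.47; Q3=7.37, Q1=4.42; dissipated=2.530
Final charges: Q1=4.42, Q2=7.50, Q3=7.37, Q4=1.71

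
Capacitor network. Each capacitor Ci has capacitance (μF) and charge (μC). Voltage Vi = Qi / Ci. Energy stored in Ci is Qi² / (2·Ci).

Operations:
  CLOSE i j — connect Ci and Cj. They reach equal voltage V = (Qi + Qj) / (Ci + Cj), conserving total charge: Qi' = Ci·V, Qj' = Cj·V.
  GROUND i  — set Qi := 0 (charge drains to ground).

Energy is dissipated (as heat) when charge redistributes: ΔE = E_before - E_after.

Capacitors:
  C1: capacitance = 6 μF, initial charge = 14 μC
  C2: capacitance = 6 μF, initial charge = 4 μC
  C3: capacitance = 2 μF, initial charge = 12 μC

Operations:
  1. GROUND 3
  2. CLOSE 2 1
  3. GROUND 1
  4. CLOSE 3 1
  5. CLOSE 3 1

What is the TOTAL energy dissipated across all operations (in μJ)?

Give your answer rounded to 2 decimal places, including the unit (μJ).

Answer: 46.92 μJ

Derivation:
Initial: C1(6μF, Q=14μC, V=2.33V), C2(6μF, Q=4μC, V=0.67V), C3(2μF, Q=12μC, V=6.00V)
Op 1: GROUND 3: Q3=0; energy lost=36.000
Op 2: CLOSE 2-1: Q_total=18.00, C_total=12.00, V=1.50; Q2=9.00, Q1=9.00; dissipated=4.167
Op 3: GROUND 1: Q1=0; energy lost=6.750
Op 4: CLOSE 3-1: Q_total=0.00, C_total=8.00, V=0.00; Q3=0.00, Q1=0.00; dissipated=0.000
Op 5: CLOSE 3-1: Q_total=0.00, C_total=8.00, V=0.00; Q3=0.00, Q1=0.00; dissipated=0.000
Total dissipated: 46.917 μJ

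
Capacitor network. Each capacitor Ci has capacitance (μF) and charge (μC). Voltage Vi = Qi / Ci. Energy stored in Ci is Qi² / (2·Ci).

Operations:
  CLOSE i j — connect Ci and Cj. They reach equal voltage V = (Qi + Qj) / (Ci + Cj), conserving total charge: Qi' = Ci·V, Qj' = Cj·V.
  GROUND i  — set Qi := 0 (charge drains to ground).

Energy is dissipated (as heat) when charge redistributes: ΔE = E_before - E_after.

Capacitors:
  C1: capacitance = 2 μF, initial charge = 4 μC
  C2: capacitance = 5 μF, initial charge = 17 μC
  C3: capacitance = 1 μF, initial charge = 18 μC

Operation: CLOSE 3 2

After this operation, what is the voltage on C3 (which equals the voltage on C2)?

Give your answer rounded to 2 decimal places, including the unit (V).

Answer: 5.83 V

Derivation:
Initial: C1(2μF, Q=4μC, V=2.00V), C2(5μF, Q=17μC, V=3.40V), C3(1μF, Q=18μC, V=18.00V)
Op 1: CLOSE 3-2: Q_total=35.00, C_total=6.00, V=5.83; Q3=5.83, Q2=29.17; dissipated=88.817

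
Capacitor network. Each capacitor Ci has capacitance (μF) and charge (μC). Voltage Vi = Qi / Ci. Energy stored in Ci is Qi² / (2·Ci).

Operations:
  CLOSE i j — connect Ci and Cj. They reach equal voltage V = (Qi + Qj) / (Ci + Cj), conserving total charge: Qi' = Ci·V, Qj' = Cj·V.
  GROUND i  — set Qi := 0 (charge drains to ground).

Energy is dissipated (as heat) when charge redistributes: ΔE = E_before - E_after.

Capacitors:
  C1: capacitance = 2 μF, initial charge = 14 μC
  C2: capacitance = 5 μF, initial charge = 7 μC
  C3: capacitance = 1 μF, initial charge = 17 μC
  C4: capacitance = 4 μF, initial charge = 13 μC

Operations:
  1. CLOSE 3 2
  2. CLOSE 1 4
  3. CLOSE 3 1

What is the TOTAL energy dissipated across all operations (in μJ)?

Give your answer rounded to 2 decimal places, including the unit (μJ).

Initial: C1(2μF, Q=14μC, V=7.00V), C2(5μF, Q=7μC, V=1.40V), C3(1μF, Q=17μC, V=17.00V), C4(4μF, Q=13μC, V=3.25V)
Op 1: CLOSE 3-2: Q_total=24.00, C_total=6.00, V=4.00; Q3=4.00, Q2=20.00; dissipated=101.400
Op 2: CLOSE 1-4: Q_total=27.00, C_total=6.00, V=4.50; Q1=9.00, Q4=18.00; dissipated=9.375
Op 3: CLOSE 3-1: Q_total=13.00, C_total=3.00, V=4.33; Q3=4.33, Q1=8.67; dissipated=0.083
Total dissipated: 110.858 μJ

Answer: 110.86 μJ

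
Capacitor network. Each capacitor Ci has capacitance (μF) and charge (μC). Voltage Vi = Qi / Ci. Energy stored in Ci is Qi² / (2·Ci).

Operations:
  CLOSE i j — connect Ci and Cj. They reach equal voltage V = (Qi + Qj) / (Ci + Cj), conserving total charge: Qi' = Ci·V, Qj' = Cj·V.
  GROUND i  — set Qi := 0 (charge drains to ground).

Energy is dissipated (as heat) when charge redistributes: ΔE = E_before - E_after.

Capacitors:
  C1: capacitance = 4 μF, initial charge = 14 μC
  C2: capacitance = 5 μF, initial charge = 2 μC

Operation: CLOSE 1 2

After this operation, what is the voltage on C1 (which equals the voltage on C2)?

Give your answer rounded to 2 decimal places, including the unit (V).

Answer: 1.78 V

Derivation:
Initial: C1(4μF, Q=14μC, V=3.50V), C2(5μF, Q=2μC, V=0.40V)
Op 1: CLOSE 1-2: Q_total=16.00, C_total=9.00, V=1.78; Q1=7.11, Q2=8.89; dissipated=10.678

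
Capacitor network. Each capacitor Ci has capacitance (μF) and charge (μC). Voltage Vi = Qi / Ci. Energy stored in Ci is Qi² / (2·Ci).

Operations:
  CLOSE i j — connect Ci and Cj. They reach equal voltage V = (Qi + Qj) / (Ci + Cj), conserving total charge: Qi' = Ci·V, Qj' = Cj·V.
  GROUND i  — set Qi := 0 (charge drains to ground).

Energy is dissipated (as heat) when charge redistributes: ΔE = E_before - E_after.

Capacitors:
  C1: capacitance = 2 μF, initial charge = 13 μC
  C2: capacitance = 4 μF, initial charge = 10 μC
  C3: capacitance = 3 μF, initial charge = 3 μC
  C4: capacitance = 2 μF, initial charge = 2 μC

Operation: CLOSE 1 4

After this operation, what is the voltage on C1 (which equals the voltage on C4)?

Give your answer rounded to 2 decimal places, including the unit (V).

Answer: 3.75 V

Derivation:
Initial: C1(2μF, Q=13μC, V=6.50V), C2(4μF, Q=10μC, V=2.50V), C3(3μF, Q=3μC, V=1.00V), C4(2μF, Q=2μC, V=1.00V)
Op 1: CLOSE 1-4: Q_total=15.00, C_total=4.00, V=3.75; Q1=7.50, Q4=7.50; dissipated=15.125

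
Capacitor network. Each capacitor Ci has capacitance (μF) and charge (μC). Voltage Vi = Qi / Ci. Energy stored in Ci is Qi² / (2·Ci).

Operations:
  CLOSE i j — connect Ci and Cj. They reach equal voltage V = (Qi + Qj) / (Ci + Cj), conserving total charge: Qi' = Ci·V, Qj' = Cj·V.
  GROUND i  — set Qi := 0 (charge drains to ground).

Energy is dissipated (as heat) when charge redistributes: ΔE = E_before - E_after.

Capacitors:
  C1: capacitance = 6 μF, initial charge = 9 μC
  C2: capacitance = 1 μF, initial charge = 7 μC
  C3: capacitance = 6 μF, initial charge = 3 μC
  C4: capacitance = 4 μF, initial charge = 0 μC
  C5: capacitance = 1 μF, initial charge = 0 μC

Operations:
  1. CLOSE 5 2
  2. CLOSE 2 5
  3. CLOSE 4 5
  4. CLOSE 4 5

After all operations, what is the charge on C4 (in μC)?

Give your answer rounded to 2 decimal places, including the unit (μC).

Initial: C1(6μF, Q=9μC, V=1.50V), C2(1μF, Q=7μC, V=7.00V), C3(6μF, Q=3μC, V=0.50V), C4(4μF, Q=0μC, V=0.00V), C5(1μF, Q=0μC, V=0.00V)
Op 1: CLOSE 5-2: Q_total=7.00, C_total=2.00, V=3.50; Q5=3.50, Q2=3.50; dissipated=12.250
Op 2: CLOSE 2-5: Q_total=7.00, C_total=2.00, V=3.50; Q2=3.50, Q5=3.50; dissipated=0.000
Op 3: CLOSE 4-5: Q_total=3.50, C_total=5.00, V=0.70; Q4=2.80, Q5=0.70; dissipated=4.900
Op 4: CLOSE 4-5: Q_total=3.50, C_total=5.00, V=0.70; Q4=2.80, Q5=0.70; dissipated=0.000
Final charges: Q1=9.00, Q2=3.50, Q3=3.00, Q4=2.80, Q5=0.70

Answer: 2.80 μC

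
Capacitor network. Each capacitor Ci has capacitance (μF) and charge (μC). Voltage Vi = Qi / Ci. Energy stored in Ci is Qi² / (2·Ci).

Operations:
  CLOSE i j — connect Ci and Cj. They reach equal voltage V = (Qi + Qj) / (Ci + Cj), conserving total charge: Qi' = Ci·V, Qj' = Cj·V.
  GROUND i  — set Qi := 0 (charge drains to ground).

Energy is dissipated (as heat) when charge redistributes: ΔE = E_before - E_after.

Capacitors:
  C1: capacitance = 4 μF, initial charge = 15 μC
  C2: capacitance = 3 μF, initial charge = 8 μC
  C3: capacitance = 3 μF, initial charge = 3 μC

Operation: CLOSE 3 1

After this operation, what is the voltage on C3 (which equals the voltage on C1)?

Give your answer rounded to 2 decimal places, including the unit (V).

Initial: C1(4μF, Q=15μC, V=3.75V), C2(3μF, Q=8μC, V=2.67V), C3(3μF, Q=3μC, V=1.00V)
Op 1: CLOSE 3-1: Q_total=18.00, C_total=7.00, V=2.57; Q3=7.71, Q1=10.29; dissipated=6.482

Answer: 2.57 V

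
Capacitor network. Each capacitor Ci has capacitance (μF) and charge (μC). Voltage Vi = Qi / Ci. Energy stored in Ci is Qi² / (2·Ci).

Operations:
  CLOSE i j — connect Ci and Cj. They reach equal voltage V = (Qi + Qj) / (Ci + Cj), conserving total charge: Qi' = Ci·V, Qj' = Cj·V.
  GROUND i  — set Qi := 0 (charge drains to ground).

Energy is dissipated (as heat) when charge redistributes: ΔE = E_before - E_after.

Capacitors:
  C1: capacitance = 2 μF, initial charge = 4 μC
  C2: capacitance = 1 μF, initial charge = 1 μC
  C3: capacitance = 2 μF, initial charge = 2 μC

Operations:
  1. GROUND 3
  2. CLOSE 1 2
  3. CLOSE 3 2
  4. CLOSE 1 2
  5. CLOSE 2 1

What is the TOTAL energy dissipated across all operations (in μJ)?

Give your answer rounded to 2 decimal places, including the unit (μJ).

Initial: C1(2μF, Q=4μC, V=2.00V), C2(1μF, Q=1μC, V=1.00V), C3(2μF, Q=2μC, V=1.00V)
Op 1: GROUND 3: Q3=0; energy lost=1.000
Op 2: CLOSE 1-2: Q_total=5.00, C_total=3.00, V=1.67; Q1=3.33, Q2=1.67; dissipated=0.333
Op 3: CLOSE 3-2: Q_total=1.67, C_total=3.00, V=0.56; Q3=1.11, Q2=0.56; dissipated=0.926
Op 4: CLOSE 1-2: Q_total=3.89, C_total=3.00, V=1.30; Q1=2.59, Q2=1.30; dissipated=0.412
Op 5: CLOSE 2-1: Q_total=3.89, C_total=3.00, V=1.30; Q2=1.30, Q1=2.59; dissipated=0.000
Total dissipated: 2.671 μJ

Answer: 2.67 μJ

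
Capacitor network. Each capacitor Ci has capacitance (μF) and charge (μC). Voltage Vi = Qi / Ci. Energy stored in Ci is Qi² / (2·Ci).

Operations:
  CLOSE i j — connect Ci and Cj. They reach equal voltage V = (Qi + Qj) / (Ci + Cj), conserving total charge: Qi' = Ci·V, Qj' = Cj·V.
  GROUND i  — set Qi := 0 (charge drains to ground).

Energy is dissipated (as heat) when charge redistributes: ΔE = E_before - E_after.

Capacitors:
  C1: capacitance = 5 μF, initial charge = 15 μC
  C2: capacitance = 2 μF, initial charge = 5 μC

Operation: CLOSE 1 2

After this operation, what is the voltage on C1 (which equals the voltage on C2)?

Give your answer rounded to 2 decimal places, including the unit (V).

Answer: 2.86 V

Derivation:
Initial: C1(5μF, Q=15μC, V=3.00V), C2(2μF, Q=5μC, V=2.50V)
Op 1: CLOSE 1-2: Q_total=20.00, C_total=7.00, V=2.86; Q1=14.29, Q2=5.71; dissipated=0.179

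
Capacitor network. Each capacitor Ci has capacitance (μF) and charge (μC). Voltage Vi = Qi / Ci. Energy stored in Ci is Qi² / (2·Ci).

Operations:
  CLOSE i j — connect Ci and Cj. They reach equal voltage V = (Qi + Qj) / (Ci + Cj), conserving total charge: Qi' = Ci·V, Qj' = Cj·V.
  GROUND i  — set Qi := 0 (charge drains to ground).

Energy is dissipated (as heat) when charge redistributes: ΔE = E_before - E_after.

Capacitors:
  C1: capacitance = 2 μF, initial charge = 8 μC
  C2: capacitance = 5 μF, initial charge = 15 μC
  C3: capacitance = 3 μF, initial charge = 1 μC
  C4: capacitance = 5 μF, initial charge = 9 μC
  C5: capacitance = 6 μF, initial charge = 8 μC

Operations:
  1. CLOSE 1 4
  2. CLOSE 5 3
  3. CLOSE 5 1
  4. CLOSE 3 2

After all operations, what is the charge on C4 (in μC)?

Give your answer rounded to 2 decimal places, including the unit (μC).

Answer: 12.14 μC

Derivation:
Initial: C1(2μF, Q=8μC, V=4.00V), C2(5μF, Q=15μC, V=3.00V), C3(3μF, Q=1μC, V=0.33V), C4(5μF, Q=9μC, V=1.80V), C5(6μF, Q=8μC, V=1.33V)
Op 1: CLOSE 1-4: Q_total=17.00, C_total=7.00, V=2.43; Q1=4.86, Q4=12.14; dissipated=3.457
Op 2: CLOSE 5-3: Q_total=9.00, C_total=9.00, V=1.00; Q5=6.00, Q3=3.00; dissipated=1.000
Op 3: CLOSE 5-1: Q_total=10.86, C_total=8.00, V=1.36; Q5=8.14, Q1=2.71; dissipated=1.531
Op 4: CLOSE 3-2: Q_total=18.00, C_total=8.00, V=2.25; Q3=6.75, Q2=11.25; dissipated=3.750
Final charges: Q1=2.71, Q2=11.25, Q3=6.75, Q4=12.14, Q5=8.14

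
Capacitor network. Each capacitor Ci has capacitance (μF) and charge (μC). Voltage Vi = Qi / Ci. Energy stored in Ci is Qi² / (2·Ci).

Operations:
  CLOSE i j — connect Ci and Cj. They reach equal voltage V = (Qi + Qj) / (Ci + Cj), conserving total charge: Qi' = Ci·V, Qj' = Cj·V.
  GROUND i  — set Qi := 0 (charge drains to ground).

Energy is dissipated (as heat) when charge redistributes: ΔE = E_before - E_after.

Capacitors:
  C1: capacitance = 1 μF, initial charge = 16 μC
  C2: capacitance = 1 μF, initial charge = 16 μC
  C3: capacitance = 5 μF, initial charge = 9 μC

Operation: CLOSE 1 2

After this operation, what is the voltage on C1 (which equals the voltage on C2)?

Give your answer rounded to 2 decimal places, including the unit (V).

Initial: C1(1μF, Q=16μC, V=16.00V), C2(1μF, Q=16μC, V=16.00V), C3(5μF, Q=9μC, V=1.80V)
Op 1: CLOSE 1-2: Q_total=32.00, C_total=2.00, V=16.00; Q1=16.00, Q2=16.00; dissipated=0.000

Answer: 16.00 V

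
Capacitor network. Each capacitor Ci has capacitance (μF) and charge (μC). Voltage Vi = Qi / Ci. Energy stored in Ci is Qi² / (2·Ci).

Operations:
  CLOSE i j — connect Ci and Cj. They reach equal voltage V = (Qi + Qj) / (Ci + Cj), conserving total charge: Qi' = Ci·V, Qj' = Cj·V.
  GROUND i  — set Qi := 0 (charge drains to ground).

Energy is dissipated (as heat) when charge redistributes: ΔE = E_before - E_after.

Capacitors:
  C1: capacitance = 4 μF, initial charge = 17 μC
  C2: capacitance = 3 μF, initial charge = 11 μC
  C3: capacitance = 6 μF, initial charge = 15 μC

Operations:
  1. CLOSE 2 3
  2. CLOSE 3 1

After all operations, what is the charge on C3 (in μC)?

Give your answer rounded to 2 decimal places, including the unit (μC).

Initial: C1(4μF, Q=17μC, V=4.25V), C2(3μF, Q=11μC, V=3.67V), C3(6μF, Q=15μC, V=2.50V)
Op 1: CLOSE 2-3: Q_total=26.00, C_total=9.00, V=2.89; Q2=8.67, Q3=17.33; dissipated=1.361
Op 2: CLOSE 3-1: Q_total=34.33, C_total=10.00, V=3.43; Q3=20.60, Q1=13.73; dissipated=2.223
Final charges: Q1=13.73, Q2=8.67, Q3=20.60

Answer: 20.60 μC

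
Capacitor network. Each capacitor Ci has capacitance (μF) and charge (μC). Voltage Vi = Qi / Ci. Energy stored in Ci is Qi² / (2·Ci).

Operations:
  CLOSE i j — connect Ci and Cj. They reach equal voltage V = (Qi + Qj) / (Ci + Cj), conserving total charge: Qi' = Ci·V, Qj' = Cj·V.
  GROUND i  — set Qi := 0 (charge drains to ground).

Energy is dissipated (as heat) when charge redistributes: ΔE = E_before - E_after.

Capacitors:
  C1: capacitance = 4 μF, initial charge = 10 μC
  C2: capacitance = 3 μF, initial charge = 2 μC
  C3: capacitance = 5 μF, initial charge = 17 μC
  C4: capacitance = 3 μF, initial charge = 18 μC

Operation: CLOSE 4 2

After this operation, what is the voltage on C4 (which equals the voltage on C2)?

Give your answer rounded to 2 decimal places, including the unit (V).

Answer: 3.33 V

Derivation:
Initial: C1(4μF, Q=10μC, V=2.50V), C2(3μF, Q=2μC, V=0.67V), C3(5μF, Q=17μC, V=3.40V), C4(3μF, Q=18μC, V=6.00V)
Op 1: CLOSE 4-2: Q_total=20.00, C_total=6.00, V=3.33; Q4=10.00, Q2=10.00; dissipated=21.333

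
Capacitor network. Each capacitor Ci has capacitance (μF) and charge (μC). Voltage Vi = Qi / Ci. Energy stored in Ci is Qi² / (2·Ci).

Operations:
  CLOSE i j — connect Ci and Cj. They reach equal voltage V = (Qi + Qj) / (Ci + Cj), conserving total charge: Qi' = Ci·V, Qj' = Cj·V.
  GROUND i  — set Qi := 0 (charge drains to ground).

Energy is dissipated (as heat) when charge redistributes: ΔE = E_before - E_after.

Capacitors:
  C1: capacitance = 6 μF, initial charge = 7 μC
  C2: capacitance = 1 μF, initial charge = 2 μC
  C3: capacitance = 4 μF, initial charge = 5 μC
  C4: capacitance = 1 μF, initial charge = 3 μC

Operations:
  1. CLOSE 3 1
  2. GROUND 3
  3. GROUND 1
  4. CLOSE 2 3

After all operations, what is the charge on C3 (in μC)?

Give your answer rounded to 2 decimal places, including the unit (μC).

Initial: C1(6μF, Q=7μC, V=1.17V), C2(1μF, Q=2μC, V=2.00V), C3(4μF, Q=5μC, V=1.25V), C4(1μF, Q=3μC, V=3.00V)
Op 1: CLOSE 3-1: Q_total=12.00, C_total=10.00, V=1.20; Q3=4.80, Q1=7.20; dissipated=0.008
Op 2: GROUND 3: Q3=0; energy lost=2.880
Op 3: GROUND 1: Q1=0; energy lost=4.320
Op 4: CLOSE 2-3: Q_total=2.00, C_total=5.00, V=0.40; Q2=0.40, Q3=1.60; dissipated=1.600
Final charges: Q1=0.00, Q2=0.40, Q3=1.60, Q4=3.00

Answer: 1.60 μC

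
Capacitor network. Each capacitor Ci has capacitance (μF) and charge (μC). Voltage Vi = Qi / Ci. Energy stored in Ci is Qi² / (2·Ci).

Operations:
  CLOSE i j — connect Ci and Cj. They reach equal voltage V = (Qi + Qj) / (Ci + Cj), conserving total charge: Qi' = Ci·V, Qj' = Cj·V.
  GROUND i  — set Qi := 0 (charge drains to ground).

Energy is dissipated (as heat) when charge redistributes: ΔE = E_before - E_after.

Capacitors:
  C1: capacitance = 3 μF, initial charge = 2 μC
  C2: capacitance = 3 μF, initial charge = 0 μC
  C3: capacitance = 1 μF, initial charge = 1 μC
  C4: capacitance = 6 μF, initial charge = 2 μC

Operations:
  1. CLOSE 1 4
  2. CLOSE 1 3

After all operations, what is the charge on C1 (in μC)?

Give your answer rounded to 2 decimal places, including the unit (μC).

Initial: C1(3μF, Q=2μC, V=0.67V), C2(3μF, Q=0μC, V=0.00V), C3(1μF, Q=1μC, V=1.00V), C4(6μF, Q=2μC, V=0.33V)
Op 1: CLOSE 1-4: Q_total=4.00, C_total=9.00, V=0.44; Q1=1.33, Q4=2.67; dissipated=0.111
Op 2: CLOSE 1-3: Q_total=2.33, C_total=4.00, V=0.58; Q1=1.75, Q3=0.58; dissipated=0.116
Final charges: Q1=1.75, Q2=0.00, Q3=0.58, Q4=2.67

Answer: 1.75 μC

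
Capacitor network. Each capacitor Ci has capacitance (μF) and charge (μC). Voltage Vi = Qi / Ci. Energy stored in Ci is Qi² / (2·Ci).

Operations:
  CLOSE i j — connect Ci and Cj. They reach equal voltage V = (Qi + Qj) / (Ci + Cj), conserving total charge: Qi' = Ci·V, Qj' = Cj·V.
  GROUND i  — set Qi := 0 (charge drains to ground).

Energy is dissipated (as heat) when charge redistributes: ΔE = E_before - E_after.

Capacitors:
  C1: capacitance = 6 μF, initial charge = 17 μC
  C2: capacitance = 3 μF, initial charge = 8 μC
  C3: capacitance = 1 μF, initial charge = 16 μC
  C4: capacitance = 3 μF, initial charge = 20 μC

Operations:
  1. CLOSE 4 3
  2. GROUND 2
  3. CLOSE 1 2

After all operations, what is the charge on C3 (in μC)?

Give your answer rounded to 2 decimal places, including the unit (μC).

Answer: 9.00 μC

Derivation:
Initial: C1(6μF, Q=17μC, V=2.83V), C2(3μF, Q=8μC, V=2.67V), C3(1μF, Q=16μC, V=16.00V), C4(3μF, Q=20μC, V=6.67V)
Op 1: CLOSE 4-3: Q_total=36.00, C_total=4.00, V=9.00; Q4=27.00, Q3=9.00; dissipated=32.667
Op 2: GROUND 2: Q2=0; energy lost=10.667
Op 3: CLOSE 1-2: Q_total=17.00, C_total=9.00, V=1.89; Q1=11.33, Q2=5.67; dissipated=8.028
Final charges: Q1=11.33, Q2=5.67, Q3=9.00, Q4=27.00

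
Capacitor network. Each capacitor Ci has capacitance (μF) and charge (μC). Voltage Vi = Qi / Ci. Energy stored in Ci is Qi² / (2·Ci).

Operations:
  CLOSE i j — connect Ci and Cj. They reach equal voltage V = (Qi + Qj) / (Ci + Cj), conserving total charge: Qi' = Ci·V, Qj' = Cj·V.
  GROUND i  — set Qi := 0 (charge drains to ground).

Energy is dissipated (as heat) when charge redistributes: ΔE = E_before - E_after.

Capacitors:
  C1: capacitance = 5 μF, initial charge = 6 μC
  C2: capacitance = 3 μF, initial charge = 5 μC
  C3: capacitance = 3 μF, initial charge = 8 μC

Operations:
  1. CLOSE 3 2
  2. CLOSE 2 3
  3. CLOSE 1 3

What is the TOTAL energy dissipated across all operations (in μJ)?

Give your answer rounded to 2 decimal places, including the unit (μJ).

Answer: 1.63 μJ

Derivation:
Initial: C1(5μF, Q=6μC, V=1.20V), C2(3μF, Q=5μC, V=1.67V), C3(3μF, Q=8μC, V=2.67V)
Op 1: CLOSE 3-2: Q_total=13.00, C_total=6.00, V=2.17; Q3=6.50, Q2=6.50; dissipated=0.750
Op 2: CLOSE 2-3: Q_total=13.00, C_total=6.00, V=2.17; Q2=6.50, Q3=6.50; dissipated=0.000
Op 3: CLOSE 1-3: Q_total=12.50, C_total=8.00, V=1.56; Q1=7.81, Q3=4.69; dissipated=0.876
Total dissipated: 1.626 μJ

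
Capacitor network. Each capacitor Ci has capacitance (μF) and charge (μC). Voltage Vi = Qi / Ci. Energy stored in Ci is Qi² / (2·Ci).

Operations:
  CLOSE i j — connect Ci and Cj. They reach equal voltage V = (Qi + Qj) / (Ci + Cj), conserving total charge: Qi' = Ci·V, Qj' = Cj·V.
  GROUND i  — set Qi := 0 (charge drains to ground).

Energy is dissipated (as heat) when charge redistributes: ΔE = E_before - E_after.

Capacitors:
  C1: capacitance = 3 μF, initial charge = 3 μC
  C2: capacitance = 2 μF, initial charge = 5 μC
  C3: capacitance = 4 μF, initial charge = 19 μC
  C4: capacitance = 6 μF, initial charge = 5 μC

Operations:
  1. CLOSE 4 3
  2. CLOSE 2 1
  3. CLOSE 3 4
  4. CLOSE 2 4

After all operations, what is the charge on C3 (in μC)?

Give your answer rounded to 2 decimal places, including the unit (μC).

Answer: 9.60 μC

Derivation:
Initial: C1(3μF, Q=3μC, V=1.00V), C2(2μF, Q=5μC, V=2.50V), C3(4μF, Q=19μC, V=4.75V), C4(6μF, Q=5μC, V=0.83V)
Op 1: CLOSE 4-3: Q_total=24.00, C_total=10.00, V=2.40; Q4=14.40, Q3=9.60; dissipated=18.408
Op 2: CLOSE 2-1: Q_total=8.00, C_total=5.00, V=1.60; Q2=3.20, Q1=4.80; dissipated=1.350
Op 3: CLOSE 3-4: Q_total=24.00, C_total=10.00, V=2.40; Q3=9.60, Q4=14.40; dissipated=0.000
Op 4: CLOSE 2-4: Q_total=17.60, C_total=8.00, V=2.20; Q2=4.40, Q4=13.20; dissipated=0.480
Final charges: Q1=4.80, Q2=4.40, Q3=9.60, Q4=13.20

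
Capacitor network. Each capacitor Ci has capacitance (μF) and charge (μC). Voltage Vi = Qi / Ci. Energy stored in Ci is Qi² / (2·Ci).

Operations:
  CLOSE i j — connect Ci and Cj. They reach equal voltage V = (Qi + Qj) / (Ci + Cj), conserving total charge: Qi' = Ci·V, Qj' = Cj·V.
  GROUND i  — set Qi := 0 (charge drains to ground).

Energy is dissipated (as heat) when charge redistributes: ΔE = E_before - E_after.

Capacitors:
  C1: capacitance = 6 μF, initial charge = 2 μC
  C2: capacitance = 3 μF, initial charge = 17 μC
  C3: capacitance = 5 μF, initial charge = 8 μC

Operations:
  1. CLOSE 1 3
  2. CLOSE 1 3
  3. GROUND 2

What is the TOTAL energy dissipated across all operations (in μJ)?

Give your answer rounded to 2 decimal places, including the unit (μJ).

Answer: 50.35 μJ

Derivation:
Initial: C1(6μF, Q=2μC, V=0.33V), C2(3μF, Q=17μC, V=5.67V), C3(5μF, Q=8μC, V=1.60V)
Op 1: CLOSE 1-3: Q_total=10.00, C_total=11.00, V=0.91; Q1=5.45, Q3=4.55; dissipated=2.188
Op 2: CLOSE 1-3: Q_total=10.00, C_total=11.00, V=0.91; Q1=5.45, Q3=4.55; dissipated=0.000
Op 3: GROUND 2: Q2=0; energy lost=48.167
Total dissipated: 50.355 μJ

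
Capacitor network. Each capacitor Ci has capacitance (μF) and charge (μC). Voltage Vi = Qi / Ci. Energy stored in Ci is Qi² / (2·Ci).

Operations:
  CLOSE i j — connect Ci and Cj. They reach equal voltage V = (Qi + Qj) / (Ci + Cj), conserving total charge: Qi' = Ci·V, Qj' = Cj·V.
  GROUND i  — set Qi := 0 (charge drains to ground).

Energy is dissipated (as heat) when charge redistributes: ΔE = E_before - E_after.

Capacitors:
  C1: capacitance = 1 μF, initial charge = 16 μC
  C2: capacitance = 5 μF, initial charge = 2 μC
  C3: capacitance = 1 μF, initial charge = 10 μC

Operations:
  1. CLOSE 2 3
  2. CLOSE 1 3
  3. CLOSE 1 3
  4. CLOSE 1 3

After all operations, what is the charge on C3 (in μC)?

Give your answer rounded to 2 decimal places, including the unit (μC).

Answer: 9.00 μC

Derivation:
Initial: C1(1μF, Q=16μC, V=16.00V), C2(5μF, Q=2μC, V=0.40V), C3(1μF, Q=10μC, V=10.00V)
Op 1: CLOSE 2-3: Q_total=12.00, C_total=6.00, V=2.00; Q2=10.00, Q3=2.00; dissipated=38.400
Op 2: CLOSE 1-3: Q_total=18.00, C_total=2.00, V=9.00; Q1=9.00, Q3=9.00; dissipated=49.000
Op 3: CLOSE 1-3: Q_total=18.00, C_total=2.00, V=9.00; Q1=9.00, Q3=9.00; dissipated=0.000
Op 4: CLOSE 1-3: Q_total=18.00, C_total=2.00, V=9.00; Q1=9.00, Q3=9.00; dissipated=0.000
Final charges: Q1=9.00, Q2=10.00, Q3=9.00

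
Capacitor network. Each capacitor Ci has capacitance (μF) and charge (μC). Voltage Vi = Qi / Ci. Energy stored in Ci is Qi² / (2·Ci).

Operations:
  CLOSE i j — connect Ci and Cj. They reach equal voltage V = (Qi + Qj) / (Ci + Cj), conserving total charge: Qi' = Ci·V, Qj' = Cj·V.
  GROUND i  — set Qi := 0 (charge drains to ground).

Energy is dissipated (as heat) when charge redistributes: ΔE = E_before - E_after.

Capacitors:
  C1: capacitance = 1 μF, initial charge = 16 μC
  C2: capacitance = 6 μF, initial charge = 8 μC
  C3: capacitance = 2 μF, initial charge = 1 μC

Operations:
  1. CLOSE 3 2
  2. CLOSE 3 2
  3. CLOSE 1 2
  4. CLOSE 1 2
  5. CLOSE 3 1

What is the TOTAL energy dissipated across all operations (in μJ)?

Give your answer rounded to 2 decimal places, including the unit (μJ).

Answer: 96.85 μJ

Derivation:
Initial: C1(1μF, Q=16μC, V=16.00V), C2(6μF, Q=8μC, V=1.33V), C3(2μF, Q=1μC, V=0.50V)
Op 1: CLOSE 3-2: Q_total=9.00, C_total=8.00, V=1.12; Q3=2.25, Q2=6.75; dissipated=0.521
Op 2: CLOSE 3-2: Q_total=9.00, C_total=8.00, V=1.12; Q3=2.25, Q2=6.75; dissipated=0.000
Op 3: CLOSE 1-2: Q_total=22.75, C_total=7.00, V=3.25; Q1=3.25, Q2=19.50; dissipated=94.828
Op 4: CLOSE 1-2: Q_total=22.75, C_total=7.00, V=3.25; Q1=3.25, Q2=19.50; dissipated=0.000
Op 5: CLOSE 3-1: Q_total=5.50, C_total=3.00, V=1.83; Q3=3.67, Q1=1.83; dissipated=1.505
Total dissipated: 96.854 μJ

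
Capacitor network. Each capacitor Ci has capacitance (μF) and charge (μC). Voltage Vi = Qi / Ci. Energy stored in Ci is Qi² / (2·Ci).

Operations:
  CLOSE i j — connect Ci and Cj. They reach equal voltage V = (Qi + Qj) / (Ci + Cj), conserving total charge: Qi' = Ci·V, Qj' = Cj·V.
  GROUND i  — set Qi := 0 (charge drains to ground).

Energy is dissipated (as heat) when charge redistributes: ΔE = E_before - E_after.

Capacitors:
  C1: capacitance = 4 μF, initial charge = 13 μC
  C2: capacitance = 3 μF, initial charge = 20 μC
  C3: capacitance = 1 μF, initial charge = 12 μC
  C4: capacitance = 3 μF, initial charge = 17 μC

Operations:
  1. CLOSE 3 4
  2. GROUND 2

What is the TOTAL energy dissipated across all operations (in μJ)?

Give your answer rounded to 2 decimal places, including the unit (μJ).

Answer: 81.71 μJ

Derivation:
Initial: C1(4μF, Q=13μC, V=3.25V), C2(3μF, Q=20μC, V=6.67V), C3(1μF, Q=12μC, V=12.00V), C4(3μF, Q=17μC, V=5.67V)
Op 1: CLOSE 3-4: Q_total=29.00, C_total=4.00, V=7.25; Q3=7.25, Q4=21.75; dissipated=15.042
Op 2: GROUND 2: Q2=0; energy lost=66.667
Total dissipated: 81.708 μJ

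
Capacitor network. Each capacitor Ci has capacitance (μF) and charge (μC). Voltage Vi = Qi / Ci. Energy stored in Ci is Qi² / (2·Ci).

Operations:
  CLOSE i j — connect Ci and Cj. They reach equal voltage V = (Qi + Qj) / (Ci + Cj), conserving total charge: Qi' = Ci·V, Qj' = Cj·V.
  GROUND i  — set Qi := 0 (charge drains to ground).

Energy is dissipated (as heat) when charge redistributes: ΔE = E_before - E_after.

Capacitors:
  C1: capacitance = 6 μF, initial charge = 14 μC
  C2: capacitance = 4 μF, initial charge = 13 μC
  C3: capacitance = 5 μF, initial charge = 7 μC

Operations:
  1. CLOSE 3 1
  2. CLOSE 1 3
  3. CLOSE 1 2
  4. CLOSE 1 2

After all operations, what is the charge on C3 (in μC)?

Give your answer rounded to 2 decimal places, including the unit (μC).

Answer: 9.55 μC

Derivation:
Initial: C1(6μF, Q=14μC, V=2.33V), C2(4μF, Q=13μC, V=3.25V), C3(5μF, Q=7μC, V=1.40V)
Op 1: CLOSE 3-1: Q_total=21.00, C_total=11.00, V=1.91; Q3=9.55, Q1=11.45; dissipated=1.188
Op 2: CLOSE 1-3: Q_total=21.00, C_total=11.00, V=1.91; Q1=11.45, Q3=9.55; dissipated=0.000
Op 3: CLOSE 1-2: Q_total=24.45, C_total=10.00, V=2.45; Q1=14.67, Q2=9.78; dissipated=2.158
Op 4: CLOSE 1-2: Q_total=24.45, C_total=10.00, V=2.45; Q1=14.67, Q2=9.78; dissipated=0.000
Final charges: Q1=14.67, Q2=9.78, Q3=9.55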